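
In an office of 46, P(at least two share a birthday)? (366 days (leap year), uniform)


P(all different) = Π(366-i)/366 for i=0..45
= 0.052187
P(match) = 1 - 0.052187 = 0.947813

P ≈ 0.9478 ≈ 94.78%


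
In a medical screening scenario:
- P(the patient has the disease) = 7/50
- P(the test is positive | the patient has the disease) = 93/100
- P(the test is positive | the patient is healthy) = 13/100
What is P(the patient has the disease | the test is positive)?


Using Bayes' theorem:
P(A|B) = P(B|A)·P(A) / P(B)

P(the test is positive) = 93/100 × 7/50 + 13/100 × 43/50
= 651/5000 + 559/5000 = 121/500

P(the patient has the disease|the test is positive) = (651/5000) / (121/500) = 651/1210

P(the patient has the disease|the test is positive) = 651/1210 ≈ 53.80%


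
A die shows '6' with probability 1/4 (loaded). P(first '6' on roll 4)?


Geometric: P(X=4) = (1-p)^(k-1)×p = (3/4)^3×1/4 = 27/256

P(X=4) = 27/256 ≈ 10.55%


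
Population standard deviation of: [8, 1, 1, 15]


Mean = 25/4
  (8-25/4)²=49/16
  (1-25/4)²=441/16
  (1-25/4)²=441/16
  (15-25/4)²=1225/16
Σ(x-μ)² = 539/4
σ² = (539/4)/4 = 539/16

σ = √(539/16) ≈ 5.8041


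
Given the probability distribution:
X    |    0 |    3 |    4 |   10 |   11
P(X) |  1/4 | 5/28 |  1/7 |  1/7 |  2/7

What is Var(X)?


E[X] = 159/28
E[X²] = 211/4
Var(X) = E[X²] - (E[X])² = 211/4 - 25281/784 = 16075/784

Var(X) = 16075/784 ≈ 20.5038


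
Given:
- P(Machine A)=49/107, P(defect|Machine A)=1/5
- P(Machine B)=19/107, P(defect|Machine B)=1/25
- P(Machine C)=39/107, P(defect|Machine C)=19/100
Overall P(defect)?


P(B) = Σ P(B|Aᵢ)×P(Aᵢ)
  1/5×49/107 = 49/535
  1/25×19/107 = 19/2675
  19/100×39/107 = 741/10700
Sum = 1797/10700

P(defect) = 1797/10700 ≈ 16.79%


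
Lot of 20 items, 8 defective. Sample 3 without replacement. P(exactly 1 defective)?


Hypergeometric: C(8,1)×C(12,2)/C(20,3)
= 8×66/1140 = 44/95

P(X=1) = 44/95 ≈ 46.32%


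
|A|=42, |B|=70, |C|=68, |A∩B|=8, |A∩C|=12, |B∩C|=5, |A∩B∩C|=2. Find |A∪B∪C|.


|A∪B∪C| = 42+70+68-8-12-5+2 = 157

|A∪B∪C| = 157


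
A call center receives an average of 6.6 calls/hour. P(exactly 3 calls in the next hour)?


Poisson(λ=6.6): P(X=3) = e^(-λ)×λ^k/k!
= e^(-6.6) × 6.6^3 / 3!
≈ 0.001360368038 × 287.496 / 6 ≈ 0.065183

P(X=3) ≈ 0.065183 ≈ 6.52%


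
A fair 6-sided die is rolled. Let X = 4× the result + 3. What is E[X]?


E[die] = (1+6)/2 = 7/2
E[X] = 4×7/2 + 3 = 17

E[X] = 17


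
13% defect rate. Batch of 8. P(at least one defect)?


P(all good) = (87/100)^8 = 3282116715437121/10000000000000000
P(≥1 defect) = 6717883284562879/10000000000000000

P = 6717883284562879/10000000000000000 ≈ 67.18%


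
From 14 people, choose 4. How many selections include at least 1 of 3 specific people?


Complement: C(14,4) - C(11,4) = 1001 - 330 = 671

671


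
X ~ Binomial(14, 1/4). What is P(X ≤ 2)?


P(X ≤ 2) = Σ P(X=i) for i=0..2
P(X=0) = 4782969/268435456
P(X=1) = 11160261/134217728
P(X=2) = 48361131/268435456
Sum = 37732311/134217728

P(X ≤ 2) = 37732311/134217728 ≈ 28.11%


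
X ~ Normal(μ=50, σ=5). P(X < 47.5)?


z = (47.5-50)/5 = -0.5
P(Z < -0.5) = 0.3085

P(X < 47.5) ≈ 0.3085


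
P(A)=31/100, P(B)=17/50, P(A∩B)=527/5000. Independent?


P(A)×P(B) = 527/5000
P(A∩B) = 527/5000
Equal ✓ → Independent

Yes, independent


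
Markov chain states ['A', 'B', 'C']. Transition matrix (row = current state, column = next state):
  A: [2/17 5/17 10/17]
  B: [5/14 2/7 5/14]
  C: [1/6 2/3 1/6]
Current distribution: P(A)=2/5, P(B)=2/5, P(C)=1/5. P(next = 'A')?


P(next=A) = Σᵢ P(now=i)×P(i→A)
= 2/5×2/17 + 2/5×5/14 + 1/5×1/6
= 4/85 + 1/7 + 1/30 = 797/3570

P = 797/3570 ≈ 0.2232


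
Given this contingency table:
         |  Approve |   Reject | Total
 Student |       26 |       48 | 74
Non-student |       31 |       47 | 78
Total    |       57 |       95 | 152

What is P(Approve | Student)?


P(Approve | Student) = 26/(26+48) = 26/74 = 13/37

P(Approve|Student) = 13/37 ≈ 35.14%


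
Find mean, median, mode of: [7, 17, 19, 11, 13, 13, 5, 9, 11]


Sorted: [5, 7, 9, 11, 11, 13, 13, 17, 19]
Mean = 105/9 = 35/3
Median = 11
Freq: {7: 1, 17: 1, 19: 1, 11: 2, 13: 2, 5: 1, 9: 1}
Mode: [11, 13]

Mean=35/3, Median=11, Mode=[11, 13]


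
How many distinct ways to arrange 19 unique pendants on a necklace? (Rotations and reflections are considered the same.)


Free circular arrangements: rotations and reflections both identified.
(n-1)!/2 = 18!/2 = 6402373705728000/2 = 3201186852864000

3201186852864000


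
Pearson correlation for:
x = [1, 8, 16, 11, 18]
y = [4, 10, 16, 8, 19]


n=5, Σx=54, Σy=57, Σxy=770, Σx²=766, Σy²=797
r = (5×770 - 54×57)/√((5×766 - 54²)(5×797 - 57²))
= 772/√(914×736) = 772/√672704 ≈ 772/820.1853 ≈ 0.9413

r ≈ 0.9413


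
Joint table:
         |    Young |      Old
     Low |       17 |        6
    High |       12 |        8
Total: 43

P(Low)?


P(Low) = (17+6)/43 = 23/43

P(Low) = 23/43 ≈ 53.49%


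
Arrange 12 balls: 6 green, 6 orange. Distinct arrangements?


12!/(6!×6!) = 924

924


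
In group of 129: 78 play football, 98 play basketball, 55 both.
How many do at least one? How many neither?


|A∪B| = 78+98-55 = 121
Neither = 129-121 = 8

At least one: 121; Neither: 8


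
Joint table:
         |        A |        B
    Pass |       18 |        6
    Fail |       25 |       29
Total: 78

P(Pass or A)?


P(Pass∨A) = P(Pass) + P(A) - P(Pass∧A)
= (24 + 43 - 18)/78 = 49/78

P = 49/78 ≈ 62.82%


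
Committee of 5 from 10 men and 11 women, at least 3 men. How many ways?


Count by #men:
  3M,2W: C(10,3)×C(11,2)=6600
  4M,1W: C(10,4)×C(11,1)=2310
  5M,0W: C(10,5)×C(11,0)=252
Total = 9162

9162


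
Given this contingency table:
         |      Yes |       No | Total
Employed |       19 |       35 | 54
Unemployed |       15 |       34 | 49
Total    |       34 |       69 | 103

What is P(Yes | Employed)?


P(Yes | Employed) = 19/(19+35) = 19/54

P(Yes|Employed) = 19/54 ≈ 35.19%


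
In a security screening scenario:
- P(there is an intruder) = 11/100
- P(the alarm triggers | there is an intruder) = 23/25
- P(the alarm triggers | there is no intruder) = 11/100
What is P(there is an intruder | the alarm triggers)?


Using Bayes' theorem:
P(A|B) = P(B|A)·P(A) / P(B)

P(the alarm triggers) = 23/25 × 11/100 + 11/100 × 89/100
= 253/2500 + 979/10000 = 1991/10000

P(there is an intruder|the alarm triggers) = (253/2500) / (1991/10000) = 92/181

P(there is an intruder|the alarm triggers) = 92/181 ≈ 50.83%


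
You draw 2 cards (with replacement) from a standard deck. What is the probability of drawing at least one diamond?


P(not a diamond) = 39/52 = 3/4
P(none in 2 draws) = (3/4)^2 = 9/16
P(≥1 diamond) = 1 - 9/16 = 7/16

P = 7/16 ≈ 43.75%


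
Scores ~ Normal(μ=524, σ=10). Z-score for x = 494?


z = (x - μ)/σ = (494 - 524)/10 = -3.0

z = -3.0


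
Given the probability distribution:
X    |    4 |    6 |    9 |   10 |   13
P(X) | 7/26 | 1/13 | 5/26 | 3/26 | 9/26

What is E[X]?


E[X] = Σ x·P(X=x)
= (4)×(7/26) + (6)×(1/13) + (9)×(5/26) + (10)×(3/26) + (13)×(9/26)
= 116/13

E[X] = 116/13


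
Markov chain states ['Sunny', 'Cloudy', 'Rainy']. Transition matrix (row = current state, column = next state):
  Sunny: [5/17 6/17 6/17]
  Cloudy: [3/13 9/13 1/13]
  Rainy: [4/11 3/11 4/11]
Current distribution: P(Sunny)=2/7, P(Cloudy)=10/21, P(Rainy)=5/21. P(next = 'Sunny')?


P(next=Sunny) = Σᵢ P(now=i)×P(i→Sunny)
= 2/7×5/17 + 10/21×3/13 + 5/21×4/11
= 10/119 + 10/91 + 20/231 = 14320/51051

P = 14320/51051 ≈ 0.2805


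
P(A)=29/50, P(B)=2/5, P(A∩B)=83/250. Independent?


P(A)×P(B) = 29/125
P(A∩B) = 83/250
Not equal → NOT independent

No, not independent


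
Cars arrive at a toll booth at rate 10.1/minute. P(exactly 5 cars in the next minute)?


Poisson(λ=10.1): P(X=5) = e^(-λ)×λ^k/k!
= e^(-10.1) × 10.1^5 / 5!
≈ 4.107955523e-05 × 105101.00501 / 120 ≈ 0.035979

P(X=5) ≈ 0.035979 ≈ 3.60%


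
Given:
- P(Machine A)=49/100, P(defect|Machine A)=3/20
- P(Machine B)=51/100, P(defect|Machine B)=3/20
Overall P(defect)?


P(B) = Σ P(B|Aᵢ)×P(Aᵢ)
  3/20×49/100 = 147/2000
  3/20×51/100 = 153/2000
Sum = 3/20

P(defect) = 3/20 ≈ 15.00%


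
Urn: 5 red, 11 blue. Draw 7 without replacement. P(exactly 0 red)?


Hypergeometric: C(5,0)×C(11,7)/C(16,7)
= 1×330/11440 = 3/104

P(X=0) = 3/104 ≈ 2.88%


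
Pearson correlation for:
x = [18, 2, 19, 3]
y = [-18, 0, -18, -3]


n=4, Σx=42, Σy=-39, Σxy=-675, Σx²=698, Σy²=657
r = (4×(-675) - 42×(-39))/√((4×698 - 42²)(4×657 - (-39)²))
= -1062/√(1028×1107) = -1062/√1137996 ≈ -1062/1066.7690 ≈ -0.9955

r ≈ -0.9955


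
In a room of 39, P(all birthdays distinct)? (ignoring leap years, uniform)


P(all different) = Π(365-i)/365 for i=0..38
= (365/365)×(364/365)×...×(327/365)
= 0.121780

P ≈ 0.1218 ≈ 12.18%


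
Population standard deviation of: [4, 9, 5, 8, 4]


Mean = 30/5 = 6
  (4-6)²=4
  (9-6)²=9
  (5-6)²=1
  (8-6)²=4
  (4-6)²=4
Σ(x-μ)² = 22
σ² = 22/5

σ = √(22/5) ≈ 2.0976


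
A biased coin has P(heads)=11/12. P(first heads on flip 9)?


Geometric: P(X=9) = (1-p)^(k-1)×p = (1/12)^8×11/12 = 11/5159780352

P(X=9) = 11/5159780352 ≈ 0.00%


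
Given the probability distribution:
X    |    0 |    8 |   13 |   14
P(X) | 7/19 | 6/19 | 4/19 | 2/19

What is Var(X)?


E[X] = 128/19
E[X²] = 1452/19
Var(X) = E[X²] - (E[X])² = 1452/19 - 16384/361 = 11204/361

Var(X) = 11204/361 ≈ 31.0360


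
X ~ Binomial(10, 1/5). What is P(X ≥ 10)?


P(X ≥ 10) = Σ P(X=i) for i=10..10
P(X=10) = 1/9765625
Sum = 1/9765625

P(X ≥ 10) = 1/9765625 ≈ 0.00%


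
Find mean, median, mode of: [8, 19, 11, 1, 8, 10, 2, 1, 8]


Sorted: [1, 1, 2, 8, 8, 8, 10, 11, 19]
Mean = 68/9
Median = 8
Freq: {8: 3, 19: 1, 11: 1, 1: 2, 10: 1, 2: 1}
Mode: [8]

Mean=68/9, Median=8, Mode=8


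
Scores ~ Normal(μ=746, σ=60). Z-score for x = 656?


z = (x - μ)/σ = (656 - 746)/60 = -1.5

z = -1.5


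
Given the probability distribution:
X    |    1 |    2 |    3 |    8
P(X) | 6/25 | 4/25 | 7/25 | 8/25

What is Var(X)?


E[X] = 99/25
E[X²] = 597/25
Var(X) = E[X²] - (E[X])² = 597/25 - 9801/625 = 5124/625

Var(X) = 5124/625 ≈ 8.1984


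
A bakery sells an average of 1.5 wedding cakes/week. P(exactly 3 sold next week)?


Poisson(λ=1.5): P(X=3) = e^(-λ)×λ^k/k!
= e^(-1.5) × 1.5^3 / 3!
≈ 0.2231301601 × 3.375 / 6 ≈ 0.125511

P(X=3) ≈ 0.125511 ≈ 12.55%


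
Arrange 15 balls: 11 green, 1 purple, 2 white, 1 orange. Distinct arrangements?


15!/(11!×1!×2!×1!) = 16380

16380


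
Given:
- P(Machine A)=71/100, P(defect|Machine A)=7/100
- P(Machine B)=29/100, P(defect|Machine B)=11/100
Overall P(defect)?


P(B) = Σ P(B|Aᵢ)×P(Aᵢ)
  7/100×71/100 = 497/10000
  11/100×29/100 = 319/10000
Sum = 51/625

P(defect) = 51/625 ≈ 8.16%


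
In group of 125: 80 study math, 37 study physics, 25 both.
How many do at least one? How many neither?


|A∪B| = 80+37-25 = 92
Neither = 125-92 = 33

At least one: 92; Neither: 33


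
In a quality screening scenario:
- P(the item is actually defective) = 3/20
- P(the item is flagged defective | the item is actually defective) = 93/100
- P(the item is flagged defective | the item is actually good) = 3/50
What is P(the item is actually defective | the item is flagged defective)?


Using Bayes' theorem:
P(A|B) = P(B|A)·P(A) / P(B)

P(the item is flagged defective) = 93/100 × 3/20 + 3/50 × 17/20
= 279/2000 + 51/1000 = 381/2000

P(the item is actually defective|the item is flagged defective) = (279/2000) / (381/2000) = 93/127

P(the item is actually defective|the item is flagged defective) = 93/127 ≈ 73.23%


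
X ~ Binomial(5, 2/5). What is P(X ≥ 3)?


P(X ≥ 3) = Σ P(X=i) for i=3..5
P(X=3) = 144/625
P(X=4) = 48/625
P(X=5) = 32/3125
Sum = 992/3125

P(X ≥ 3) = 992/3125 ≈ 31.74%


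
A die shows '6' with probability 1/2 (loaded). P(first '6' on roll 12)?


Geometric: P(X=12) = (1-p)^(k-1)×p = (1/2)^11×1/2 = 1/4096

P(X=12) = 1/4096 ≈ 0.02%


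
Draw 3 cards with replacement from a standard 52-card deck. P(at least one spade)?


P(not a spade) = 39/52 = 3/4
P(none in 3 draws) = (3/4)^3 = 27/64
P(≥1 spade) = 1 - 27/64 = 37/64

P = 37/64 ≈ 57.81%


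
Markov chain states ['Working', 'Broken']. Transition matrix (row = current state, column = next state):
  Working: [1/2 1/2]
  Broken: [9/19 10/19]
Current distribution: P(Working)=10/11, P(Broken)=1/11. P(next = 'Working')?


P(next=Working) = Σᵢ P(now=i)×P(i→Working)
= 10/11×1/2 + 1/11×9/19
= 5/11 + 9/209 = 104/209

P = 104/209 ≈ 0.4976


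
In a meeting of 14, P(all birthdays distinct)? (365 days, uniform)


P(all different) = Π(365-i)/365 for i=0..13
= (365/365)×(364/365)×...×(352/365)
= 0.776897

P ≈ 0.7769 ≈ 77.69%


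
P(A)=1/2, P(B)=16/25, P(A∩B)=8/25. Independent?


P(A)×P(B) = 8/25
P(A∩B) = 8/25
Equal ✓ → Independent

Yes, independent


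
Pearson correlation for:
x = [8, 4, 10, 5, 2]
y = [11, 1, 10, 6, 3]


n=5, Σx=29, Σy=31, Σxy=228, Σx²=209, Σy²=267
r = (5×228 - 29×31)/√((5×209 - 29²)(5×267 - 31²))
= 241/√(204×374) = 241/√76296 ≈ 241/276.2173 ≈ 0.8725

r ≈ 0.8725


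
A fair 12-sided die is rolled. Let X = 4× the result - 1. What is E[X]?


E[die] = (1+12)/2 = 13/2
E[X] = 4×13/2 - 1 = 25

E[X] = 25


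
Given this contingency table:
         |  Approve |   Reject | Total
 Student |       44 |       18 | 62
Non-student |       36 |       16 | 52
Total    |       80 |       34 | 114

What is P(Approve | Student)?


P(Approve | Student) = 44/(44+18) = 44/62 = 22/31

P(Approve|Student) = 22/31 ≈ 70.97%


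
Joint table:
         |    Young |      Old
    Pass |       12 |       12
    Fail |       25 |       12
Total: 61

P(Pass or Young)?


P(Pass∨Young) = P(Pass) + P(Young) - P(Pass∧Young)
= (24 + 37 - 12)/61 = 49/61

P = 49/61 ≈ 80.33%


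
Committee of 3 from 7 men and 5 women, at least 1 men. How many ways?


Count by #men:
  1M,2W: C(7,1)×C(5,2)=70
  2M,1W: C(7,2)×C(5,1)=105
  3M,0W: C(7,3)×C(5,0)=35
Total = 210

210


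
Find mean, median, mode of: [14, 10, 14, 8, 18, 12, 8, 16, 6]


Sorted: [6, 8, 8, 10, 12, 14, 14, 16, 18]
Mean = 106/9
Median = 12
Freq: {14: 2, 10: 1, 8: 2, 18: 1, 12: 1, 16: 1, 6: 1}
Mode: [8, 14]

Mean=106/9, Median=12, Mode=[8, 14]


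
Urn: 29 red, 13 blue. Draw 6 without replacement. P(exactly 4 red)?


Hypergeometric: C(29,4)×C(13,2)/C(42,6)
= 23751×78/5245786 = 10179/28823

P(X=4) = 10179/28823 ≈ 35.32%


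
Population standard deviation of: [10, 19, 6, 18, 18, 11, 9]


Mean = 91/7 = 13
  (10-13)²=9
  (19-13)²=36
  (6-13)²=49
  (18-13)²=25
  (18-13)²=25
  (11-13)²=4
  (9-13)²=16
Σ(x-μ)² = 164
σ² = 164/7

σ = √(164/7) ≈ 4.8403


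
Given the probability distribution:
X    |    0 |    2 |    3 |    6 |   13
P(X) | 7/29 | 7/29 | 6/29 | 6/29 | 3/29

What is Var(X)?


E[X] = 107/29
E[X²] = 805/29
Var(X) = E[X²] - (E[X])² = 805/29 - 11449/841 = 11896/841

Var(X) = 11896/841 ≈ 14.1451


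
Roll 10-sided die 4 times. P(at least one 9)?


P(no 9)^4 = (9/10)^4 = 6561/10000
P(≥1) = 1 - 6561/10000 = 3439/10000

P = 3439/10000 ≈ 34.39%


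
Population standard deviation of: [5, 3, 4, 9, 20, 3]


Mean = 44/6 = 22/3
  (5-22/3)²=49/9
  (3-22/3)²=169/9
  (4-22/3)²=100/9
  (9-22/3)²=25/9
  (20-22/3)²=1444/9
  (3-22/3)²=169/9
Σ(x-μ)² = 652/3
σ² = (652/3)/6 = 326/9

σ = √(326/9) ≈ 6.0185


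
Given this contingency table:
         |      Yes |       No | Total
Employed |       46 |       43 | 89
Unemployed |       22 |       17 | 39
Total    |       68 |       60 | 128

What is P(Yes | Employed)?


P(Yes | Employed) = 46/(46+43) = 46/89

P(Yes|Employed) = 46/89 ≈ 51.69%


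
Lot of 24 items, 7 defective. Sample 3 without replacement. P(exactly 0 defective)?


Hypergeometric: C(7,0)×C(17,3)/C(24,3)
= 1×680/2024 = 85/253

P(X=0) = 85/253 ≈ 33.60%


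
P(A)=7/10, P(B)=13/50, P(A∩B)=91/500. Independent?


P(A)×P(B) = 91/500
P(A∩B) = 91/500
Equal ✓ → Independent

Yes, independent


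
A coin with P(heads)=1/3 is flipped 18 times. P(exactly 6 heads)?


Binomial: P(X=6) = C(18,6)×p^6×(1-p)^12
= 18564 × 1/729 × 4096/531441 = 25346048/129140163

P(X=6) = 25346048/129140163 ≈ 19.63%


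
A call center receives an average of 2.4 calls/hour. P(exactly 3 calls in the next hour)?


Poisson(λ=2.4): P(X=3) = e^(-λ)×λ^k/k!
= e^(-2.4) × 2.4^3 / 3!
≈ 0.09071795329 × 13.824 / 6 ≈ 0.209014

P(X=3) ≈ 0.209014 ≈ 20.90%


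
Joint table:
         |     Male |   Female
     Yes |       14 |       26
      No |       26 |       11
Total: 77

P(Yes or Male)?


P(Yes∨Male) = P(Yes) + P(Male) - P(Yes∧Male)
= (40 + 40 - 14)/77 = 66/77 = 6/7

P = 6/7 ≈ 85.71%


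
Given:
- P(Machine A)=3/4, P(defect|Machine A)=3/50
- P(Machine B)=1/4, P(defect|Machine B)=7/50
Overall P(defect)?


P(B) = Σ P(B|Aᵢ)×P(Aᵢ)
  3/50×3/4 = 9/200
  7/50×1/4 = 7/200
Sum = 2/25

P(defect) = 2/25 ≈ 8.00%


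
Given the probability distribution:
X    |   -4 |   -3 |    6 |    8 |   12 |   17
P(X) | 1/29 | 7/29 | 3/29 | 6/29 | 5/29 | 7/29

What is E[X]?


E[X] = Σ x·P(X=x)
= (-4)×(1/29) + (-3)×(7/29) + (6)×(3/29) + (8)×(6/29) + (12)×(5/29) + (17)×(7/29)
= 220/29

E[X] = 220/29


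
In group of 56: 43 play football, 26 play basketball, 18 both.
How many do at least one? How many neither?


|A∪B| = 43+26-18 = 51
Neither = 56-51 = 5

At least one: 51; Neither: 5


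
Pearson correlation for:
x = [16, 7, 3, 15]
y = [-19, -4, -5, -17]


n=4, Σx=41, Σy=-45, Σxy=-602, Σx²=539, Σy²=691
r = (4×(-602) - 41×(-45))/√((4×539 - 41²)(4×691 - (-45)²))
= -563/√(475×739) = -563/√351025 ≈ -563/592.4736 ≈ -0.9503

r ≈ -0.9503


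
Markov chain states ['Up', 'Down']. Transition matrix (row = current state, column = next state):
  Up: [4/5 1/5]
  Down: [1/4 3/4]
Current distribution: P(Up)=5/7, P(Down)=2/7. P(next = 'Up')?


P(next=Up) = Σᵢ P(now=i)×P(i→Up)
= 5/7×4/5 + 2/7×1/4
= 4/7 + 1/14 = 9/14

P = 9/14 ≈ 0.6429


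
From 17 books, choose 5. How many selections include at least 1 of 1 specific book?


Complement: C(17,5) - C(16,5) = 6188 - 4368 = 1820

1820


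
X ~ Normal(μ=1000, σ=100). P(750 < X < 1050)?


z₁=(750-1000)/100=-2.5, z₂=(1050-1000)/100=0.5
P = Φ(0.5) - Φ(-2.5) = 0.691462 - 0.006210 = 0.685252 ≈ 0.6853

P(750 < X < 1050) ≈ 0.6853


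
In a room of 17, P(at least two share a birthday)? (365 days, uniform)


P(all different) = Π(365-i)/365 for i=0..16
= 0.684992
P(match) = 1 - 0.684992 = 0.315008

P ≈ 0.3150 ≈ 31.50%


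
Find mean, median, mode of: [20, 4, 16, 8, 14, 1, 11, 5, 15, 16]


Sorted: [1, 4, 5, 8, 11, 14, 15, 16, 16, 20]
Mean = 110/10 = 11
Median = 25/2
Freq: {20: 1, 4: 1, 16: 2, 8: 1, 14: 1, 1: 1, 11: 1, 5: 1, 15: 1}
Mode: [16]

Mean=11, Median=25/2, Mode=16


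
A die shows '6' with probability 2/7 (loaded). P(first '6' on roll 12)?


Geometric: P(X=12) = (1-p)^(k-1)×p = (5/7)^11×2/7 = 97656250/13841287201

P(X=12) = 97656250/13841287201 ≈ 0.71%


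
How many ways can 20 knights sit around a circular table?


Circular arrangements of 20 distinct objects: fix one position to break rotational symmetry.
(n-1)! = 19! = 121645100408832000

121645100408832000


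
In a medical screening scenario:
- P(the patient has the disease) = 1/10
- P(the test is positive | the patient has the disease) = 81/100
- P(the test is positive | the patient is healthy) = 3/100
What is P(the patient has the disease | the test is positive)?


Using Bayes' theorem:
P(A|B) = P(B|A)·P(A) / P(B)

P(the test is positive) = 81/100 × 1/10 + 3/100 × 9/10
= 81/1000 + 27/1000 = 27/250

P(the patient has the disease|the test is positive) = (81/1000) / (27/250) = 3/4

P(the patient has the disease|the test is positive) = 3/4 ≈ 75.00%


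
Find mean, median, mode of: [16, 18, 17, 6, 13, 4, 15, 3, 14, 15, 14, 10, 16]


Sorted: [3, 4, 6, 10, 13, 14, 14, 15, 15, 16, 16, 17, 18]
Mean = 161/13
Median = 14
Freq: {16: 2, 18: 1, 17: 1, 6: 1, 13: 1, 4: 1, 15: 2, 3: 1, 14: 2, 10: 1}
Mode: [14, 15, 16]

Mean=161/13, Median=14, Mode=[14, 15, 16]


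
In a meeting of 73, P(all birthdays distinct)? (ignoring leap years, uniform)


P(all different) = Π(365-i)/365 for i=0..72
= (365/365)×(364/365)×...×(293/365)
= 0.000439

P ≈ 0.0004 ≈ 0.04%


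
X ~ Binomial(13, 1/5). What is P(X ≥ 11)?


P(X ≥ 11) = Σ P(X=i) for i=11..13
P(X=11) = 1248/1220703125
P(X=12) = 52/1220703125
P(X=13) = 1/1220703125
Sum = 1301/1220703125

P(X ≥ 11) = 1301/1220703125 ≈ 0.00%


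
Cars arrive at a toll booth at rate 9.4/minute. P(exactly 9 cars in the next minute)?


Poisson(λ=9.4): P(X=9) = e^(-λ)×λ^k/k!
= e^(-9.4) × 9.4^9 / 9!
≈ 8.272406556e-05 × 572994802.229 / 362880 ≈ 0.130623

P(X=9) ≈ 0.130623 ≈ 13.06%


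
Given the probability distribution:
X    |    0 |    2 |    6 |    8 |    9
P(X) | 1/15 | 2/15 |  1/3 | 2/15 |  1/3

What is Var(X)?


E[X] = 19/3
E[X²] = 721/15
Var(X) = E[X²] - (E[X])² = 721/15 - 361/9 = 358/45

Var(X) = 358/45 ≈ 7.9556


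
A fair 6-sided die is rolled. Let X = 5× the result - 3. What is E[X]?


E[die] = (1+6)/2 = 7/2
E[X] = 5×7/2 - 3 = 29/2

E[X] = 29/2


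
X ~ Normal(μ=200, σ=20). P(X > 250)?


z = (250-200)/20 = 2.5
P(X > 250) = 1 - P(Z ≤ 2.5) = 1 - 0.9938 = 0.0062

P(X > 250) ≈ 0.0062


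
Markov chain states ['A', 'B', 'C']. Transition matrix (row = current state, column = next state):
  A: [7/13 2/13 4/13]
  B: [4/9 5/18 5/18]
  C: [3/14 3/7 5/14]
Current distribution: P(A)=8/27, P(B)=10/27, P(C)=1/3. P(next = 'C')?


P(next=C) = Σᵢ P(now=i)×P(i→C)
= 8/27×4/13 + 10/27×5/18 + 1/3×5/14
= 32/351 + 25/243 + 5/42 = 13847/44226

P = 13847/44226 ≈ 0.3131


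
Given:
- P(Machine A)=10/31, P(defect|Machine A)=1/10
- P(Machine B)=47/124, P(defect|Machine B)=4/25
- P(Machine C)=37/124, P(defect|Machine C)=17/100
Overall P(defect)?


P(B) = Σ P(B|Aᵢ)×P(Aᵢ)
  1/10×10/31 = 1/31
  4/25×47/124 = 47/775
  17/100×37/124 = 629/12400
Sum = 1781/12400

P(defect) = 1781/12400 ≈ 14.36%


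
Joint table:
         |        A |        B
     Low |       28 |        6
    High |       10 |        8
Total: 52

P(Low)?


P(Low) = (28+6)/52 = 34/52 = 17/26

P(Low) = 17/26 ≈ 65.38%


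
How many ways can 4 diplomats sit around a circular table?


Circular arrangements of 4 distinct objects: fix one position to break rotational symmetry.
(n-1)! = 3! = 6

6


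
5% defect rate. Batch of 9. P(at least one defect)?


P(all good) = (19/20)^9 = 322687697779/512000000000
P(≥1 defect) = 189312302221/512000000000

P = 189312302221/512000000000 ≈ 36.98%


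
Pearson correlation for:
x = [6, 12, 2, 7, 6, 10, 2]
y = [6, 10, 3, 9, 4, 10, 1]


n=7, Σx=45, Σy=43, Σxy=351, Σx²=373, Σy²=343
r = (7×351 - 45×43)/√((7×373 - 45²)(7×343 - 43²))
= 522/√(586×552) = 522/√323472 ≈ 522/568.7460 ≈ 0.9178

r ≈ 0.9178


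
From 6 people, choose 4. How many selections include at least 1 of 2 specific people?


Complement: C(6,4) - C(4,4) = 15 - 1 = 14

14


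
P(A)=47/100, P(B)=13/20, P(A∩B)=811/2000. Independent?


P(A)×P(B) = 611/2000
P(A∩B) = 811/2000
Not equal → NOT independent

No, not independent


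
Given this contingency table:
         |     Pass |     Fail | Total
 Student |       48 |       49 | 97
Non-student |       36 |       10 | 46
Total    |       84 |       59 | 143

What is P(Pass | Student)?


P(Pass | Student) = 48/(48+49) = 48/97

P(Pass|Student) = 48/97 ≈ 49.48%


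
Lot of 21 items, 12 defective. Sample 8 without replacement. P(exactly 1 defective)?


Hypergeometric: C(12,1)×C(9,7)/C(21,8)
= 12×36/203490 = 24/11305

P(X=1) = 24/11305 ≈ 0.21%


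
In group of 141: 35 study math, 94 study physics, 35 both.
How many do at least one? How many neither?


|A∪B| = 35+94-35 = 94
Neither = 141-94 = 47

At least one: 94; Neither: 47


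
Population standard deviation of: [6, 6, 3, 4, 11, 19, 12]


Mean = 61/7
  (6-61/7)²=361/49
  (6-61/7)²=361/49
  (3-61/7)²=1600/49
  (4-61/7)²=1089/49
  (11-61/7)²=256/49
  (19-61/7)²=5184/49
  (12-61/7)²=529/49
Σ(x-μ)² = 1340/7
σ² = (1340/7)/7 = 1340/49

σ = √(1340/49) ≈ 5.2294


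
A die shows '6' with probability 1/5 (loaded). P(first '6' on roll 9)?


Geometric: P(X=9) = (1-p)^(k-1)×p = (4/5)^8×1/5 = 65536/1953125

P(X=9) = 65536/1953125 ≈ 3.36%


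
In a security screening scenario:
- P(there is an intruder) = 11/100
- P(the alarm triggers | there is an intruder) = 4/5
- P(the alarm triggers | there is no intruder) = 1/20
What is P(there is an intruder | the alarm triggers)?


Using Bayes' theorem:
P(A|B) = P(B|A)·P(A) / P(B)

P(the alarm triggers) = 4/5 × 11/100 + 1/20 × 89/100
= 11/125 + 89/2000 = 53/400

P(there is an intruder|the alarm triggers) = (11/125) / (53/400) = 176/265

P(there is an intruder|the alarm triggers) = 176/265 ≈ 66.42%


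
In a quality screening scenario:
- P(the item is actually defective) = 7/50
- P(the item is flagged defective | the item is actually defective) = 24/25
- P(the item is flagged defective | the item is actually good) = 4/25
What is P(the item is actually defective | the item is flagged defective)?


Using Bayes' theorem:
P(A|B) = P(B|A)·P(A) / P(B)

P(the item is flagged defective) = 24/25 × 7/50 + 4/25 × 43/50
= 84/625 + 86/625 = 34/125

P(the item is actually defective|the item is flagged defective) = (84/625) / (34/125) = 42/85

P(the item is actually defective|the item is flagged defective) = 42/85 ≈ 49.41%


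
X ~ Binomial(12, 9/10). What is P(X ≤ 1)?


P(X ≤ 1) = Σ P(X=i) for i=0..1
P(X=0) = 1/1000000000000
P(X=1) = 27/250000000000
Sum = 109/1000000000000

P(X ≤ 1) = 109/1000000000000 ≈ 0.00%


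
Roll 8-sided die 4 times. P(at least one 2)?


P(no 2)^4 = (7/8)^4 = 2401/4096
P(≥1) = 1 - 2401/4096 = 1695/4096

P = 1695/4096 ≈ 41.38%


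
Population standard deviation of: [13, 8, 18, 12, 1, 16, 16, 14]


Mean = 98/8 = 49/4
  (13-49/4)²=9/16
  (8-49/4)²=289/16
  (18-49/4)²=529/16
  (12-49/4)²=1/16
  (1-49/4)²=2025/16
  (16-49/4)²=225/16
  (16-49/4)²=225/16
  (14-49/4)²=49/16
Σ(x-μ)² = 419/2
σ² = (419/2)/8 = 419/16

σ = √(419/16) ≈ 5.1174


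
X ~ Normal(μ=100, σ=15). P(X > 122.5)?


z = (122.5-100)/15 = 1.5
P(X > 122.5) = 1 - P(Z ≤ 1.5) = 1 - 0.9332 = 0.0668

P(X > 122.5) ≈ 0.0668


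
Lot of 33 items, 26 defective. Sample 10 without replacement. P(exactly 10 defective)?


Hypergeometric: C(26,10)×C(7,0)/C(33,10)
= 5311735×1/92561040 = 7429/129456

P(X=10) = 7429/129456 ≈ 5.74%


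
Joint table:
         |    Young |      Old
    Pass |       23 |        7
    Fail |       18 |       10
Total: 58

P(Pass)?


P(Pass) = (23+7)/58 = 30/58 = 15/29

P(Pass) = 15/29 ≈ 51.72%


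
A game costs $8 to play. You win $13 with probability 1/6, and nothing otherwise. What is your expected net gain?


E[gain] = (13-8)×1/6 + (-8)×5/6
= 5/6 - 20/3 = -35/6

Expected net gain = $-35/6 ≈ $-5.83


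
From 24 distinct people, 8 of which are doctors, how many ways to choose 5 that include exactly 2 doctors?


Choose 2 of the 8 doctors and 3 of the other 16 people:
C(8,2)×C(16,3) = 28×560 = 15680

15680


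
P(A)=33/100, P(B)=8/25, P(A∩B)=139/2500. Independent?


P(A)×P(B) = 66/625
P(A∩B) = 139/2500
Not equal → NOT independent

No, not independent


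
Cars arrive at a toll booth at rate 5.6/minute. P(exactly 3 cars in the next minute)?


Poisson(λ=5.6): P(X=3) = e^(-λ)×λ^k/k!
= e^(-5.6) × 5.6^3 / 3!
≈ 0.003697863716 × 175.616 / 6 ≈ 0.108234

P(X=3) ≈ 0.108234 ≈ 10.82%


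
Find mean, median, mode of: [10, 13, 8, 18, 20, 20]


Sorted: [8, 10, 13, 18, 20, 20]
Mean = 89/6
Median = 31/2
Freq: {10: 1, 13: 1, 8: 1, 18: 1, 20: 2}
Mode: [20]

Mean=89/6, Median=31/2, Mode=20


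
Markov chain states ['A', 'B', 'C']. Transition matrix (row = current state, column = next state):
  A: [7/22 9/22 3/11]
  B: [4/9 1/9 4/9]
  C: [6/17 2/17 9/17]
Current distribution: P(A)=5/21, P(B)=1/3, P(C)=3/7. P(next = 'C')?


P(next=C) = Σᵢ P(now=i)×P(i→C)
= 5/21×3/11 + 1/3×4/9 + 3/7×9/17
= 5/77 + 4/27 + 27/119 = 15550/35343

P = 15550/35343 ≈ 0.4400


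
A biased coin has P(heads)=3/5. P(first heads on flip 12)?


Geometric: P(X=12) = (1-p)^(k-1)×p = (2/5)^11×3/5 = 6144/244140625

P(X=12) = 6144/244140625 ≈ 0.00%


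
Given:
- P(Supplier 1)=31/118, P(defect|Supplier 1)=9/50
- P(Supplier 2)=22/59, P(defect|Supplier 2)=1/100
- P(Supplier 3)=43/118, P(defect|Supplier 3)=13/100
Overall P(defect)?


P(B) = Σ P(B|Aᵢ)×P(Aᵢ)
  9/50×31/118 = 279/5900
  1/100×22/59 = 11/2950
  13/100×43/118 = 559/11800
Sum = 1161/11800

P(defect) = 1161/11800 ≈ 9.84%


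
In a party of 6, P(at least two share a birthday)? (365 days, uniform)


P(all different) = Π(365-i)/365 for i=0..5
= 0.959538
P(match) = 1 - 0.959538 = 0.040462

P ≈ 0.0405 ≈ 4.05%


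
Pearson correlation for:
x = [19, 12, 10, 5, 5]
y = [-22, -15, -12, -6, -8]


n=5, Σx=51, Σy=-63, Σxy=-788, Σx²=655, Σy²=953
r = (5×(-788) - 51×(-63))/√((5×655 - 51²)(5×953 - (-63)²))
= -727/√(674×796) = -727/√536504 ≈ -727/732.4643 ≈ -0.9925

r ≈ -0.9925


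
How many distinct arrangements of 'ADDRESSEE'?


Letters: 9, freq: {'A': 1, 'D': 2, 'R': 1, 'E': 3, 'S': 2}
9!/(1!×2!×1!×3!×2!) = 362880/24 = 15120

15120


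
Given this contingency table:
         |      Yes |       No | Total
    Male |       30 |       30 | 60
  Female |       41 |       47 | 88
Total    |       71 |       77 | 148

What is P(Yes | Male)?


P(Yes | Male) = 30/(30+30) = 30/60 = 1/2

P(Yes|Male) = 1/2 ≈ 50.00%


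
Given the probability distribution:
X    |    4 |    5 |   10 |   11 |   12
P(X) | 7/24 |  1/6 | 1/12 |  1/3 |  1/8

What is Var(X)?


E[X] = 8
E[X²] = 151/2
Var(X) = E[X²] - (E[X])² = 151/2 - 64 = 23/2

Var(X) = 23/2 ≈ 11.5000


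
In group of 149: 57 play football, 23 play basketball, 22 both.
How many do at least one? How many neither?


|A∪B| = 57+23-22 = 58
Neither = 149-58 = 91

At least one: 58; Neither: 91


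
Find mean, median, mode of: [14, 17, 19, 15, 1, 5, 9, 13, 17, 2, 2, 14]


Sorted: [1, 2, 2, 5, 9, 13, 14, 14, 15, 17, 17, 19]
Mean = 128/12 = 32/3
Median = 27/2
Freq: {14: 2, 17: 2, 19: 1, 15: 1, 1: 1, 5: 1, 9: 1, 13: 1, 2: 2}
Mode: [2, 14, 17]

Mean=32/3, Median=27/2, Mode=[2, 14, 17]


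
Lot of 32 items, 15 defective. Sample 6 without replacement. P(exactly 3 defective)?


Hypergeometric: C(15,3)×C(17,3)/C(32,6)
= 455×680/906192 = 5525/16182

P(X=3) = 5525/16182 ≈ 34.14%


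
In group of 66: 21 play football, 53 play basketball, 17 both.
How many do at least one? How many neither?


|A∪B| = 21+53-17 = 57
Neither = 66-57 = 9

At least one: 57; Neither: 9


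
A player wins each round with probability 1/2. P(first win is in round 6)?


Geometric: P(X=6) = (1-p)^(k-1)×p = (1/2)^5×1/2 = 1/64

P(X=6) = 1/64 ≈ 1.56%


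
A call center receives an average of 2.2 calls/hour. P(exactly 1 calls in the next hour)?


Poisson(λ=2.2): P(X=1) = e^(-λ)×λ^k/k!
= e^(-2.2) × 2.2^1 / 1!
≈ 0.1108031584 × 2.2 / 1 ≈ 0.243767

P(X=1) ≈ 0.243767 ≈ 24.38%


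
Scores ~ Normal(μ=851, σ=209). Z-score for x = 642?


z = (x - μ)/σ = (642 - 851)/209 = -1.0

z = -1.0


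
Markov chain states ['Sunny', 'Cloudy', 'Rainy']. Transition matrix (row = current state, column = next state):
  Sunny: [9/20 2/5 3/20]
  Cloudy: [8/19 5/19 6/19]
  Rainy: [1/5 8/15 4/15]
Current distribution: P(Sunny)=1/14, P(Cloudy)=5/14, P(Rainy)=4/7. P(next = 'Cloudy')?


P(next=Cloudy) = Σᵢ P(now=i)×P(i→Cloudy)
= 1/14×2/5 + 5/14×5/19 + 4/7×8/15
= 1/35 + 25/266 + 32/105 = 341/798

P = 341/798 ≈ 0.4273


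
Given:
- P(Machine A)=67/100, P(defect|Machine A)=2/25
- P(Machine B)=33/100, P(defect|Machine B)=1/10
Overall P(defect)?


P(B) = Σ P(B|Aᵢ)×P(Aᵢ)
  2/25×67/100 = 67/1250
  1/10×33/100 = 33/1000
Sum = 433/5000

P(defect) = 433/5000 ≈ 8.66%


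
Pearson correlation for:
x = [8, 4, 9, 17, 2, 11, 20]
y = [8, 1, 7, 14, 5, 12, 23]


n=7, Σx=71, Σy=70, Σxy=971, Σx²=975, Σy²=1008
r = (7×971 - 71×70)/√((7×975 - 71²)(7×1008 - 70²))
= 1827/√(1784×2156) = 1827/√3846304 ≈ 1827/1961.1996 ≈ 0.9316

r ≈ 0.9316


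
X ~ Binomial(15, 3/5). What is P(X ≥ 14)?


P(X ≥ 14) = Σ P(X=i) for i=14..15
P(X=14) = 28697814/6103515625
P(X=15) = 14348907/30517578125
Sum = 157837977/30517578125

P(X ≥ 14) = 157837977/30517578125 ≈ 0.52%


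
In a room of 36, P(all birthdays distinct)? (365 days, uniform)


P(all different) = Π(365-i)/365 for i=0..35
= (365/365)×(364/365)×...×(330/365)
= 0.167818

P ≈ 0.1678 ≈ 16.78%


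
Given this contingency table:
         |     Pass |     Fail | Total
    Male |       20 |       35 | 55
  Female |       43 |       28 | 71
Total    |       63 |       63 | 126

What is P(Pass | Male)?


P(Pass | Male) = 20/(20+35) = 20/55 = 4/11

P(Pass|Male) = 4/11 ≈ 36.36%


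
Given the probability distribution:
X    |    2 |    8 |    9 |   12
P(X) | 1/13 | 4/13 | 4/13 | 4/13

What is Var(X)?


E[X] = 118/13
E[X²] = 1160/13
Var(X) = E[X²] - (E[X])² = 1160/13 - 13924/169 = 1156/169

Var(X) = 1156/169 ≈ 6.8402


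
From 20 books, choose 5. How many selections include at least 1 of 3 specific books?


Complement: C(20,5) - C(17,5) = 15504 - 6188 = 9316

9316


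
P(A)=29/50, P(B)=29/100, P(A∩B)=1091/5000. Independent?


P(A)×P(B) = 841/5000
P(A∩B) = 1091/5000
Not equal → NOT independent

No, not independent


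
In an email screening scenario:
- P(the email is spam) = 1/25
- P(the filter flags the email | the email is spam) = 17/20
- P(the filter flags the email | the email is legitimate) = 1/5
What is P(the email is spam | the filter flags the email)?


Using Bayes' theorem:
P(A|B) = P(B|A)·P(A) / P(B)

P(the filter flags the email) = 17/20 × 1/25 + 1/5 × 24/25
= 17/500 + 24/125 = 113/500

P(the email is spam|the filter flags the email) = (17/500) / (113/500) = 17/113

P(the email is spam|the filter flags the email) = 17/113 ≈ 15.04%


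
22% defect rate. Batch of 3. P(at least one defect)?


P(all good) = (39/50)^3 = 59319/125000
P(≥1 defect) = 65681/125000

P = 65681/125000 ≈ 52.54%


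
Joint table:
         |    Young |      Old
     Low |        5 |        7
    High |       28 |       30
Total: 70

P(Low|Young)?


P(Low|Young) = 5/(5+28) = 5/33

P = 5/33 ≈ 15.15%


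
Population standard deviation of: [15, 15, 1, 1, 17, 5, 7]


Mean = 61/7
  (15-61/7)²=1936/49
  (15-61/7)²=1936/49
  (1-61/7)²=2916/49
  (1-61/7)²=2916/49
  (17-61/7)²=3364/49
  (5-61/7)²=676/49
  (7-61/7)²=144/49
Σ(x-μ)² = 1984/7
σ² = (1984/7)/7 = 1984/49

σ = √(1984/49) ≈ 6.3632


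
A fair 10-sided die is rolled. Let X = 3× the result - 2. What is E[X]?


E[die] = (1+10)/2 = 11/2
E[X] = 3×11/2 - 2 = 29/2

E[X] = 29/2


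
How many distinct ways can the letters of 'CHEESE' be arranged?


Letters: 6, freq: {'C': 1, 'H': 1, 'E': 3, 'S': 1}
6!/(1!×1!×3!×1!) = 720/6 = 120

120


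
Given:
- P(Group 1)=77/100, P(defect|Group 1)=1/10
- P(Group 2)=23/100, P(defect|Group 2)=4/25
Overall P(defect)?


P(B) = Σ P(B|Aᵢ)×P(Aᵢ)
  1/10×77/100 = 77/1000
  4/25×23/100 = 23/625
Sum = 569/5000

P(defect) = 569/5000 ≈ 11.38%


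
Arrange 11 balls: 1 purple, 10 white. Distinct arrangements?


11!/(1!×10!) = 11

11


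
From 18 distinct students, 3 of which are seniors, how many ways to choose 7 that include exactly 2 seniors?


Choose 2 of the 3 seniors and 5 of the other 15 students:
C(3,2)×C(15,5) = 3×3003 = 9009

9009


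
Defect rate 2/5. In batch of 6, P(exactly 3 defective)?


Binomial: P(X=3) = C(6,3)×p^3×(1-p)^3
= 20 × 8/125 × 27/125 = 864/3125

P(X=3) = 864/3125 ≈ 27.65%


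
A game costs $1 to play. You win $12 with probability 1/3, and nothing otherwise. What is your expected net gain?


E[gain] = (12-1)×1/3 + (-1)×2/3
= 11/3 - 2/3 = 3

Expected net gain = $3 ≈ $3.00


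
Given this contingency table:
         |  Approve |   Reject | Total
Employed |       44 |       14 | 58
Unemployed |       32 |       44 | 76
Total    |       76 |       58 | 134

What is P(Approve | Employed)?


P(Approve | Employed) = 44/(44+14) = 44/58 = 22/29

P(Approve|Employed) = 22/29 ≈ 75.86%


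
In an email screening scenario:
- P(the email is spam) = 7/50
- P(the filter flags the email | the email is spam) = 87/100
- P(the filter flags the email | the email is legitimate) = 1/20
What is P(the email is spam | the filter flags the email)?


Using Bayes' theorem:
P(A|B) = P(B|A)·P(A) / P(B)

P(the filter flags the email) = 87/100 × 7/50 + 1/20 × 43/50
= 609/5000 + 43/1000 = 103/625

P(the email is spam|the filter flags the email) = (609/5000) / (103/625) = 609/824

P(the email is spam|the filter flags the email) = 609/824 ≈ 73.91%


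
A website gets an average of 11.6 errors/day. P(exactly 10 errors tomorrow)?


Poisson(λ=11.6): P(X=10) = e^(-λ)×λ^k/k!
= e^(-11.6) × 11.6^10 / 10!
≈ 9.166087736e-06 × 44114350786.5 / 3628800 ≈ 0.111430

P(X=10) ≈ 0.111430 ≈ 11.14%


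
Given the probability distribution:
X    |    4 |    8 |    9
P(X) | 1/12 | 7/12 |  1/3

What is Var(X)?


E[X] = 8
E[X²] = 197/3
Var(X) = E[X²] - (E[X])² = 197/3 - 64 = 5/3

Var(X) = 5/3 ≈ 1.6667


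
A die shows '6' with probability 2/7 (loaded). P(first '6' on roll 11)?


Geometric: P(X=11) = (1-p)^(k-1)×p = (5/7)^10×2/7 = 19531250/1977326743

P(X=11) = 19531250/1977326743 ≈ 0.99%


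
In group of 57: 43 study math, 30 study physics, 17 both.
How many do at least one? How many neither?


|A∪B| = 43+30-17 = 56
Neither = 57-56 = 1

At least one: 56; Neither: 1


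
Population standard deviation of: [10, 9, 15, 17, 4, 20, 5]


Mean = 80/7
  (10-80/7)²=100/49
  (9-80/7)²=289/49
  (15-80/7)²=625/49
  (17-80/7)²=1521/49
  (4-80/7)²=2704/49
  (20-80/7)²=3600/49
  (5-80/7)²=2025/49
Σ(x-μ)² = 1552/7
σ² = (1552/7)/7 = 1552/49

σ = √(1552/49) ≈ 5.6279


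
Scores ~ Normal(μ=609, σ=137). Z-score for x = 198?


z = (x - μ)/σ = (198 - 609)/137 = -3.0

z = -3.0


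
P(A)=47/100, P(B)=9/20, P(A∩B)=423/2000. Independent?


P(A)×P(B) = 423/2000
P(A∩B) = 423/2000
Equal ✓ → Independent

Yes, independent


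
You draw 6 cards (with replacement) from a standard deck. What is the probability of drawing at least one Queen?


P(not a Queen) = 48/52 = 12/13
P(none in 6 draws) = (12/13)^6 = 2985984/4826809
P(≥1 Queen) = 1 - 2985984/4826809 = 1840825/4826809

P = 1840825/4826809 ≈ 38.14%


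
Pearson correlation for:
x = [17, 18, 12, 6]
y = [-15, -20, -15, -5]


n=4, Σx=53, Σy=-55, Σxy=-825, Σx²=793, Σy²=875
r = (4×(-825) - 53×(-55))/√((4×793 - 53²)(4×875 - (-55)²))
= -385/√(363×475) = -385/√172425 ≈ -385/415.2409 ≈ -0.9272

r ≈ -0.9272


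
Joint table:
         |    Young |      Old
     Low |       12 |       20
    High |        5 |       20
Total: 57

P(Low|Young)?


P(Low|Young) = 12/(12+5) = 12/17

P = 12/17 ≈ 70.59%


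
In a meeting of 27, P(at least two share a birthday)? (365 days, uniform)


P(all different) = Π(365-i)/365 for i=0..26
= 0.373141
P(match) = 1 - 0.373141 = 0.626859

P ≈ 0.6269 ≈ 62.69%
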